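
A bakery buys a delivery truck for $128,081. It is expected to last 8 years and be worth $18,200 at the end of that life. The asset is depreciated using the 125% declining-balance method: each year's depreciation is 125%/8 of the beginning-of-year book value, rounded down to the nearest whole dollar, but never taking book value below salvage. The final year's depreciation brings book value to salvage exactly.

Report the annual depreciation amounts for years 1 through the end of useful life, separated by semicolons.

$20,012; $16,885; $14,247; $12,021; $10,143; $8,558; $7,221; $20,794

Depreciable base = $128,081 − $18,200 = $109,881.
Year 1: ⌊$128,081 × 125%/8⌋ = $20,012. Book value $108,069.
Year 2: ⌊$108,069 × 125%/8⌋ = $16,885. Book value $91,184.
Year 3: ⌊$91,184 × 125%/8⌋ = $14,247. Book value $76,937.
Year 4: ⌊$76,937 × 125%/8⌋ = $12,021. Book value $64,916.
Year 5: ⌊$64,916 × 125%/8⌋ = $10,143. Book value $54,773.
Year 6: ⌊$54,773 × 125%/8⌋ = $8,558. Book value $46,215.
Year 7: ⌊$46,215 × 125%/8⌋ = $7,221. Book value $38,994.
Year 8 (final): $38,994 − $18,200 = $20,794. Book value $18,200.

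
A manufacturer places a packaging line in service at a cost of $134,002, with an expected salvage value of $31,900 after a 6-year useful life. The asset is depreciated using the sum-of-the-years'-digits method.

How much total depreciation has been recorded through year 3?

Depreciable base = $134,002 − $31,900 = $102,102.
Sum of the years' digits = 6+5+4+3+2+1 = 21.
Year 1: $102,102 × 6/21 = $29,172. Book value $104,830.
Year 2: $102,102 × 5/21 = $24,310. Book value $80,520.
Year 3: $102,102 × 4/21 = $19,448. Book value $61,072.
Accumulated through year 3 = $134,002 − $61,072 = $72,930.

$72,930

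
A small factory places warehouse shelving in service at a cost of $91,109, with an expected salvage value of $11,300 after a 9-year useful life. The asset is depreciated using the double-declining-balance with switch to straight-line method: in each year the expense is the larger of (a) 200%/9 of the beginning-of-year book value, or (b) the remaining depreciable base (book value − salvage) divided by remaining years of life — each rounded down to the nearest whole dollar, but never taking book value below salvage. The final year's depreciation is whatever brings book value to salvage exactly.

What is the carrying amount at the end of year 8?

Depreciable base = $91,109 − $11,300 = $79,809.
Year 1: DB = ⌊$91,109 × 200%/9⌋ = $20,246; SL = ⌊$79,809/9⌋ = $8,867 → take DB $20,246. Book value $70,863.
Year 2: DB = ⌊$70,863 × 200%/9⌋ = $15,747; SL = ⌊$59,563/8⌋ = $7,445 → take DB $15,747. Book value $55,116.
Year 3: DB = ⌊$55,116 × 200%/9⌋ = $12,248; SL = ⌊$43,816/7⌋ = $6,259 → take DB $12,248. Book value $42,868.
Year 4: DB = ⌊$42,868 × 200%/9⌋ = $9,526; SL = ⌊$31,568/6⌋ = $5,261 → take DB $9,526. Book value $33,342.
Year 5: DB = ⌊$33,342 × 200%/9⌋ = $7,409; SL = ⌊$22,042/5⌋ = $4,408 → take DB $7,409. Book value $25,933.
Year 6: DB = ⌊$25,933 × 200%/9⌋ = $5,762; SL = ⌊$14,633/4⌋ = $3,658 → take DB $5,762. Book value $20,171.
Year 7: DB = ⌊$20,171 × 200%/9⌋ = $4,482; SL = ⌊$8,871/3⌋ = $2,957 → take DB $4,482. Book value $15,689.
Year 8: DB = ⌊$15,689 × 200%/9⌋ = $3,486; SL = ⌊$4,389/2⌋ = $2,194 → take DB $3,486. Book value $12,203.

$12,203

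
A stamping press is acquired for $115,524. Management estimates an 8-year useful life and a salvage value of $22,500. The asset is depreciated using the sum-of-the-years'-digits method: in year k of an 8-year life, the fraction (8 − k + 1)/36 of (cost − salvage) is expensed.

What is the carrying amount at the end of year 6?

$30,252

Depreciable base = $115,524 − $22,500 = $93,024.
Sum of the years' digits = 8+7+6+5+4+3+2+1 = 36.
Year 1: $93,024 × 8/36 = $20,672. Book value $94,852.
Year 2: $93,024 × 7/36 = $18,088. Book value $76,764.
Year 3: $93,024 × 6/36 = $15,504. Book value $61,260.
Year 4: $93,024 × 5/36 = $12,920. Book value $48,340.
Year 5: $93,024 × 4/36 = $10,336. Book value $38,004.
Year 6: $93,024 × 3/36 = $7,752. Book value $30,252.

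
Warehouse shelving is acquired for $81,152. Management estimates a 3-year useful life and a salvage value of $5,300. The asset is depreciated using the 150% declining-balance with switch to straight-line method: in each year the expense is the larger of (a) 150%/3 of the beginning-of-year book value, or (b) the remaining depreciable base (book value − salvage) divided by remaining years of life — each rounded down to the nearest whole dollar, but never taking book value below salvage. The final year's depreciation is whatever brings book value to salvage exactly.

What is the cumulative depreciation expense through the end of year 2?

$60,864

Depreciable base = $81,152 − $5,300 = $75,852.
Year 1: DB = ⌊$81,152 × 150%/3⌋ = $40,576; SL = ⌊$75,852/3⌋ = $25,284 → take DB $40,576. Book value $40,576.
Year 2: DB = ⌊$40,576 × 150%/3⌋ = $20,288; SL = ⌊$35,276/2⌋ = $17,638 → take DB $20,288. Book value $20,288.
Accumulated through year 2 = $81,152 − $20,288 = $60,864.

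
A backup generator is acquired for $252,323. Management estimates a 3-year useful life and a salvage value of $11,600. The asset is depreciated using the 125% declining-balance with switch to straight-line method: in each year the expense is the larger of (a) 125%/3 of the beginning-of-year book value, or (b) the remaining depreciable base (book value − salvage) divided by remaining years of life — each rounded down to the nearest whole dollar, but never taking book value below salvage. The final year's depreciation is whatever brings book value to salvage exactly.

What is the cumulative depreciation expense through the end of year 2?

$172,928

Depreciable base = $252,323 − $11,600 = $240,723.
Year 1: DB = ⌊$252,323 × 125%/3⌋ = $105,134; SL = ⌊$240,723/3⌋ = $80,241 → take DB $105,134. Book value $147,189.
Year 2: DB = ⌊$147,189 × 125%/3⌋ = $61,328; SL = ⌊$135,589/2⌋ = $67,794 → take SL $67,794. Book value $79,395.
Accumulated through year 2 = $252,323 − $79,395 = $172,928.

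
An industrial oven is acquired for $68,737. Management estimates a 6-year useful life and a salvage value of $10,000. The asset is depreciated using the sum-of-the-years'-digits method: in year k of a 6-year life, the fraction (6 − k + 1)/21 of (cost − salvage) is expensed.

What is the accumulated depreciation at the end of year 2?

$30,767

Depreciable base = $68,737 − $10,000 = $58,737.
Sum of the years' digits = 6+5+4+3+2+1 = 21.
Year 1: $58,737 × 6/21 = $16,782. Book value $51,955.
Year 2: $58,737 × 5/21 = $13,985. Book value $37,970.
Accumulated through year 2 = $68,737 − $37,970 = $30,767.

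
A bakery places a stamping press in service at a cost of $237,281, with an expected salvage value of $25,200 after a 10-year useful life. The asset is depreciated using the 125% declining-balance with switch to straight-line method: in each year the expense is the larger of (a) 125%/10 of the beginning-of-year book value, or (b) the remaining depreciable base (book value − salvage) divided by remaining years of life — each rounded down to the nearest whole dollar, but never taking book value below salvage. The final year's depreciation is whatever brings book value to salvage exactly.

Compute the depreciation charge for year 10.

Depreciable base = $237,281 − $25,200 = $212,081.
Year 1: DB = ⌊$237,281 × 125%/10⌋ = $29,660; SL = ⌊$212,081/10⌋ = $21,208 → take DB $29,660. Book value $207,621.
Year 2: DB = ⌊$207,621 × 125%/10⌋ = $25,952; SL = ⌊$182,421/9⌋ = $20,269 → take DB $25,952. Book value $181,669.
Year 3: DB = ⌊$181,669 × 125%/10⌋ = $22,708; SL = ⌊$156,469/8⌋ = $19,558 → take DB $22,708. Book value $158,961.
Year 4: DB = ⌊$158,961 × 125%/10⌋ = $19,870; SL = ⌊$133,761/7⌋ = $19,108 → take DB $19,870. Book value $139,091.
Year 5: DB = ⌊$139,091 × 125%/10⌋ = $17,386; SL = ⌊$113,891/6⌋ = $18,981 → take SL $18,981. Book value $120,110.
Year 6: DB = ⌊$120,110 × 125%/10⌋ = $15,013; SL = ⌊$94,910/5⌋ = $18,982 → take SL $18,982. Book value $101,128.
Year 7: DB = ⌊$101,128 × 125%/10⌋ = $12,641; SL = ⌊$75,928/4⌋ = $18,982 → take SL $18,982. Book value $82,146.
Year 8: DB = ⌊$82,146 × 125%/10⌋ = $10,268; SL = ⌊$56,946/3⌋ = $18,982 → take SL $18,982. Book value $63,164.
Year 9: DB = ⌊$63,164 × 125%/10⌋ = $7,895; SL = ⌊$37,964/2⌋ = $18,982 → take SL $18,982. Book value $44,182.
Year 10 (final): $44,182 − $25,200 = $18,982. Book value $25,200.

$18,982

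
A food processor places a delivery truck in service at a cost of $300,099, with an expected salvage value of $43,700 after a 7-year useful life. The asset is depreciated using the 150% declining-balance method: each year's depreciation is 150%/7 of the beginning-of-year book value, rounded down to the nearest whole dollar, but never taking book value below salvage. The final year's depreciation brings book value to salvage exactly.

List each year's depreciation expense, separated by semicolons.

Depreciable base = $300,099 − $43,700 = $256,399.
Year 1: ⌊$300,099 × 150%/7⌋ = $64,306. Book value $235,793.
Year 2: ⌊$235,793 × 150%/7⌋ = $50,527. Book value $185,266.
Year 3: ⌊$185,266 × 150%/7⌋ = $39,699. Book value $145,567.
Year 4: ⌊$145,567 × 150%/7⌋ = $31,192. Book value $114,375.
Year 5: ⌊$114,375 × 150%/7⌋ = $24,508. Book value $89,867.
Year 6: ⌊$89,867 × 150%/7⌋ = $19,257. Book value $70,610.
Year 7 (final): $70,610 − $43,700 = $26,910. Book value $43,700.

$64,306; $50,527; $39,699; $31,192; $24,508; $19,257; $26,910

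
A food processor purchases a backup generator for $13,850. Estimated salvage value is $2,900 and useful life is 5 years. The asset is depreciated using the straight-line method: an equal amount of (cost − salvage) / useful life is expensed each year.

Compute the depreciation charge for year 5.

$2,190

Depreciable base = $13,850 − $2,900 = $10,950.
Annual expense = $10,950 / 5 = $2,190.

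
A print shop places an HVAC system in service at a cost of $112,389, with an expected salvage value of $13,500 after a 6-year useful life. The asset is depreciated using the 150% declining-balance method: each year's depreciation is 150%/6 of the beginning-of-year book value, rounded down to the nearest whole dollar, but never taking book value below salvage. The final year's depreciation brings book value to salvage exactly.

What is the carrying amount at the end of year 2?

Depreciable base = $112,389 − $13,500 = $98,889.
Year 1: ⌊$112,389 × 150%/6⌋ = $28,097. Book value $84,292.
Year 2: ⌊$84,292 × 150%/6⌋ = $21,073. Book value $63,219.

$63,219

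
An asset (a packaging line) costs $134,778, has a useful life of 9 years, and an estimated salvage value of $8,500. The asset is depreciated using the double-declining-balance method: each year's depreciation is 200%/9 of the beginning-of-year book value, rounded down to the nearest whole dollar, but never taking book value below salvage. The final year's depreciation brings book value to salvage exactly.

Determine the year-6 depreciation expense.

Depreciable base = $134,778 − $8,500 = $126,278.
Year 1: ⌊$134,778 × 200%/9⌋ = $29,950. Book value $104,828.
Year 2: ⌊$104,828 × 200%/9⌋ = $23,295. Book value $81,533.
Year 3: ⌊$81,533 × 200%/9⌋ = $18,118. Book value $63,415.
Year 4: ⌊$63,415 × 200%/9⌋ = $14,092. Book value $49,323.
Year 5: ⌊$49,323 × 200%/9⌋ = $10,960. Book value $38,363.
Year 6: ⌊$38,363 × 200%/9⌋ = $8,525. Book value $29,838.

$8,525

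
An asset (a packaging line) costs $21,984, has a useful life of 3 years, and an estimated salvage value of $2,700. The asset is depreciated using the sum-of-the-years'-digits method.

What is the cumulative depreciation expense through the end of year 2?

$16,070

Depreciable base = $21,984 − $2,700 = $19,284.
Sum of the years' digits = 3+2+1 = 6.
Year 1: $19,284 × 3/6 = $9,642. Book value $12,342.
Year 2: $19,284 × 2/6 = $6,428. Book value $5,914.
Accumulated through year 2 = $21,984 − $5,914 = $16,070.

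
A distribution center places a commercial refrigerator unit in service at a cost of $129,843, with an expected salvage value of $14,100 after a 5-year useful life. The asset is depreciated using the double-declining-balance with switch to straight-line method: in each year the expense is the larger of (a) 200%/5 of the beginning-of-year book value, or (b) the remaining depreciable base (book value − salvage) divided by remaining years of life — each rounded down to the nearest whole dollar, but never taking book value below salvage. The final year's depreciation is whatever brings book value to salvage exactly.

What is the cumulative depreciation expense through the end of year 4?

Depreciable base = $129,843 − $14,100 = $115,743.
Year 1: DB = ⌊$129,843 × 200%/5⌋ = $51,937; SL = ⌊$115,743/5⌋ = $23,148 → take DB $51,937. Book value $77,906.
Year 2: DB = ⌊$77,906 × 200%/5⌋ = $31,162; SL = ⌊$63,806/4⌋ = $15,951 → take DB $31,162. Book value $46,744.
Year 3: DB = ⌊$46,744 × 200%/5⌋ = $18,697; SL = ⌊$32,644/3⌋ = $10,881 → take DB $18,697. Book value $28,047.
Year 4: DB = ⌊$28,047 × 200%/5⌋ = $11,218; SL = ⌊$13,947/2⌋ = $6,973 → take DB $11,218. Book value $16,829.
Accumulated through year 4 = $129,843 − $16,829 = $113,014.

$113,014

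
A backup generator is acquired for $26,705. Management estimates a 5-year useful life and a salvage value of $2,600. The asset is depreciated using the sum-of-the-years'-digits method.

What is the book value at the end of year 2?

Depreciable base = $26,705 − $2,600 = $24,105.
Sum of the years' digits = 5+4+3+2+1 = 15.
Year 1: $24,105 × 5/15 = $8,035. Book value $18,670.
Year 2: $24,105 × 4/15 = $6,428. Book value $12,242.

$12,242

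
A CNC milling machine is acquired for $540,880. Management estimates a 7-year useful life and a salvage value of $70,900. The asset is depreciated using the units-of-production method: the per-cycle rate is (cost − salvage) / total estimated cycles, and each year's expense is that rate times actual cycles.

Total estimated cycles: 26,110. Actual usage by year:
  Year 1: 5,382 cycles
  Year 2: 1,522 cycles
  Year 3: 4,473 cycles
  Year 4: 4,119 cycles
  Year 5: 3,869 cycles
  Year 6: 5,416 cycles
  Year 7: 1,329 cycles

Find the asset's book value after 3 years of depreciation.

Depreciable base = $540,880 − $70,900 = $469,980.
Rate = $469,980 / 26,110 cycles = $18 per cycle.
Year 1: 5,382 × $18 = $96,876. Book value $444,004.
Year 2: 1,522 × $18 = $27,396. Book value $416,608.
Year 3: 4,473 × $18 = $80,514. Book value $336,094.

$336,094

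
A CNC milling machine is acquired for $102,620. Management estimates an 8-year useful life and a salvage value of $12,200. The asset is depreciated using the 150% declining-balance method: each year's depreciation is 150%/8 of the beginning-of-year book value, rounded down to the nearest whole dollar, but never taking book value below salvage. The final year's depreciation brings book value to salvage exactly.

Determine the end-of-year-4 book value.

$44,724

Depreciable base = $102,620 − $12,200 = $90,420.
Year 1: ⌊$102,620 × 150%/8⌋ = $19,241. Book value $83,379.
Year 2: ⌊$83,379 × 150%/8⌋ = $15,633. Book value $67,746.
Year 3: ⌊$67,746 × 150%/8⌋ = $12,702. Book value $55,044.
Year 4: ⌊$55,044 × 150%/8⌋ = $10,320. Book value $44,724.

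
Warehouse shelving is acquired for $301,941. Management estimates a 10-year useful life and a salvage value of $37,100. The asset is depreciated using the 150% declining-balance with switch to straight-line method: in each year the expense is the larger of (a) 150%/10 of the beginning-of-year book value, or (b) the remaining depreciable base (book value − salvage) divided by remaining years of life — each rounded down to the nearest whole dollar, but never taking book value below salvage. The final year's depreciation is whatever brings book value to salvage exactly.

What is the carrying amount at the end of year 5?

Depreciable base = $301,941 − $37,100 = $264,841.
Year 1: DB = ⌊$301,941 × 150%/10⌋ = $45,291; SL = ⌊$264,841/10⌋ = $26,484 → take DB $45,291. Book value $256,650.
Year 2: DB = ⌊$256,650 × 150%/10⌋ = $38,497; SL = ⌊$219,550/9⌋ = $24,394 → take DB $38,497. Book value $218,153.
Year 3: DB = ⌊$218,153 × 150%/10⌋ = $32,722; SL = ⌊$181,053/8⌋ = $22,631 → take DB $32,722. Book value $185,431.
Year 4: DB = ⌊$185,431 × 150%/10⌋ = $27,814; SL = ⌊$148,331/7⌋ = $21,190 → take DB $27,814. Book value $157,617.
Year 5: DB = ⌊$157,617 × 150%/10⌋ = $23,642; SL = ⌊$120,517/6⌋ = $20,086 → take DB $23,642. Book value $133,975.

$133,975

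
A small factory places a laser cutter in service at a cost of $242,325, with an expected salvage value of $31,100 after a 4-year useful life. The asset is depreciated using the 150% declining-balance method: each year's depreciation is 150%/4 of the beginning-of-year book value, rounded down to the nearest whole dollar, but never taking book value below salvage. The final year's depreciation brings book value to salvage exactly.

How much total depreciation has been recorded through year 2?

Depreciable base = $242,325 − $31,100 = $211,225.
Year 1: ⌊$242,325 × 150%/4⌋ = $90,871. Book value $151,454.
Year 2: ⌊$151,454 × 150%/4⌋ = $56,795. Book value $94,659.
Accumulated through year 2 = $242,325 − $94,659 = $147,666.

$147,666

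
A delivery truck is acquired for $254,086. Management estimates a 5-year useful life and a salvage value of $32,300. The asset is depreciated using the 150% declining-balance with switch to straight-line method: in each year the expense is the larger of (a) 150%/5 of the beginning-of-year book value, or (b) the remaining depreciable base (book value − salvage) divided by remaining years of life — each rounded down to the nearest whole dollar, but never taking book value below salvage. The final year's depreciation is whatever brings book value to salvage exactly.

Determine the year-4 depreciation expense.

$27,426

Depreciable base = $254,086 − $32,300 = $221,786.
Year 1: DB = ⌊$254,086 × 150%/5⌋ = $76,225; SL = ⌊$221,786/5⌋ = $44,357 → take DB $76,225. Book value $177,861.
Year 2: DB = ⌊$177,861 × 150%/5⌋ = $53,358; SL = ⌊$145,561/4⌋ = $36,390 → take DB $53,358. Book value $124,503.
Year 3: DB = ⌊$124,503 × 150%/5⌋ = $37,350; SL = ⌊$92,203/3⌋ = $30,734 → take DB $37,350. Book value $87,153.
Year 4: DB = ⌊$87,153 × 150%/5⌋ = $26,145; SL = ⌊$54,853/2⌋ = $27,426 → take SL $27,426. Book value $59,727.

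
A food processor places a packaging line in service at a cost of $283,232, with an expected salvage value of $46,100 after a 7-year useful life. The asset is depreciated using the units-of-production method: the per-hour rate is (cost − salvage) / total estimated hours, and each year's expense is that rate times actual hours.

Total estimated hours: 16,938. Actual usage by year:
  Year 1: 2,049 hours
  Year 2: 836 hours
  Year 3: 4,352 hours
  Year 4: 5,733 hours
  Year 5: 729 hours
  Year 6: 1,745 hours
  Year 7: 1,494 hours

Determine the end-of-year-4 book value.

$101,652

Depreciable base = $283,232 − $46,100 = $237,132.
Rate = $237,132 / 16,938 hours = $14 per hour.
Year 1: 2,049 × $14 = $28,686. Book value $254,546.
Year 2: 836 × $14 = $11,704. Book value $242,842.
Year 3: 4,352 × $14 = $60,928. Book value $181,914.
Year 4: 5,733 × $14 = $80,262. Book value $101,652.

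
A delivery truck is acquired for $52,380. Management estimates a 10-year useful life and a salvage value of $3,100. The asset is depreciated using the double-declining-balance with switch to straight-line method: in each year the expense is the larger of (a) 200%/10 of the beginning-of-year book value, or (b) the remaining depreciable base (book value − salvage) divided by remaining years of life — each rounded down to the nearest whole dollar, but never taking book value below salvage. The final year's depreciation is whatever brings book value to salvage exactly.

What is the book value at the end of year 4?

Depreciable base = $52,380 − $3,100 = $49,280.
Year 1: DB = ⌊$52,380 × 200%/10⌋ = $10,476; SL = ⌊$49,280/10⌋ = $4,928 → take DB $10,476. Book value $41,904.
Year 2: DB = ⌊$41,904 × 200%/10⌋ = $8,380; SL = ⌊$38,804/9⌋ = $4,311 → take DB $8,380. Book value $33,524.
Year 3: DB = ⌊$33,524 × 200%/10⌋ = $6,704; SL = ⌊$30,424/8⌋ = $3,803 → take DB $6,704. Book value $26,820.
Year 4: DB = ⌊$26,820 × 200%/10⌋ = $5,364; SL = ⌊$23,720/7⌋ = $3,388 → take DB $5,364. Book value $21,456.

$21,456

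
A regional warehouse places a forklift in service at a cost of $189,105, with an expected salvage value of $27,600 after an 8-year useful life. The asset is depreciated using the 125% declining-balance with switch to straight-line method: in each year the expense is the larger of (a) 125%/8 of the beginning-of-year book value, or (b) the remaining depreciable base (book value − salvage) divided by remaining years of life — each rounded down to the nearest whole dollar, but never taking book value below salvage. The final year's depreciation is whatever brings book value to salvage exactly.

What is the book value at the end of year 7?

Depreciable base = $189,105 − $27,600 = $161,505.
Year 1: DB = ⌊$189,105 × 125%/8⌋ = $29,547; SL = ⌊$161,505/8⌋ = $20,188 → take DB $29,547. Book value $159,558.
Year 2: DB = ⌊$159,558 × 125%/8⌋ = $24,930; SL = ⌊$131,958/7⌋ = $18,851 → take DB $24,930. Book value $134,628.
Year 3: DB = ⌊$134,628 × 125%/8⌋ = $21,035; SL = ⌊$107,028/6⌋ = $17,838 → take DB $21,035. Book value $113,593.
Year 4: DB = ⌊$113,593 × 125%/8⌋ = $17,748; SL = ⌊$85,993/5⌋ = $17,198 → take DB $17,748. Book value $95,845.
Year 5: DB = ⌊$95,845 × 125%/8⌋ = $14,975; SL = ⌊$68,245/4⌋ = $17,061 → take SL $17,061. Book value $78,784.
Year 6: DB = ⌊$78,784 × 125%/8⌋ = $12,310; SL = ⌊$51,184/3⌋ = $17,061 → take SL $17,061. Book value $61,723.
Year 7: DB = ⌊$61,723 × 125%/8⌋ = $9,644; SL = ⌊$34,123/2⌋ = $17,061 → take SL $17,061. Book value $44,662.

$44,662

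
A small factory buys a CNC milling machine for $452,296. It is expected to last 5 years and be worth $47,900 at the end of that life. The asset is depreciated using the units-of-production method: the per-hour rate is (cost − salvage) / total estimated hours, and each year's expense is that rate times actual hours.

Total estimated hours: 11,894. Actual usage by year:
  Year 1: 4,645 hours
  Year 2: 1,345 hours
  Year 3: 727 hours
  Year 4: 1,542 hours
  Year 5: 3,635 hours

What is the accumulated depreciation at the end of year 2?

$203,660

Depreciable base = $452,296 − $47,900 = $404,396.
Rate = $404,396 / 11,894 hours = $34 per hour.
Year 1: 4,645 × $34 = $157,930. Book value $294,366.
Year 2: 1,345 × $34 = $45,730. Book value $248,636.
Accumulated through year 2 = $452,296 − $248,636 = $203,660.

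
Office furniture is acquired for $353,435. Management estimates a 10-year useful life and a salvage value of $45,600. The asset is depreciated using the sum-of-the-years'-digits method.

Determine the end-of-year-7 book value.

$79,182

Depreciable base = $353,435 − $45,600 = $307,835.
Sum of the years' digits = 10+9+8+7+6+5+4+3+2+1 = 55.
Year 1: $307,835 × 10/55 = $55,970. Book value $297,465.
Year 2: $307,835 × 9/55 = $50,373. Book value $247,092.
Year 3: $307,835 × 8/55 = $44,776. Book value $202,316.
Year 4: $307,835 × 7/55 = $39,179. Book value $163,137.
Year 5: $307,835 × 6/55 = $33,582. Book value $129,555.
Year 6: $307,835 × 5/55 = $27,985. Book value $101,570.
Year 7: $307,835 × 4/55 = $22,388. Book value $79,182.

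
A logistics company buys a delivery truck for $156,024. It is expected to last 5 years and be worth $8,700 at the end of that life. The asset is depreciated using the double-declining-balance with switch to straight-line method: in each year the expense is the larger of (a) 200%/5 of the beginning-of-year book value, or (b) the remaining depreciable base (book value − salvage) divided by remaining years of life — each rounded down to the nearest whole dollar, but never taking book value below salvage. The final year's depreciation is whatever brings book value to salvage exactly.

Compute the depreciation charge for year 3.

Depreciable base = $156,024 − $8,700 = $147,324.
Year 1: DB = ⌊$156,024 × 200%/5⌋ = $62,409; SL = ⌊$147,324/5⌋ = $29,464 → take DB $62,409. Book value $93,615.
Year 2: DB = ⌊$93,615 × 200%/5⌋ = $37,446; SL = ⌊$84,915/4⌋ = $21,228 → take DB $37,446. Book value $56,169.
Year 3: DB = ⌊$56,169 × 200%/5⌋ = $22,467; SL = ⌊$47,469/3⌋ = $15,823 → take DB $22,467. Book value $33,702.

$22,467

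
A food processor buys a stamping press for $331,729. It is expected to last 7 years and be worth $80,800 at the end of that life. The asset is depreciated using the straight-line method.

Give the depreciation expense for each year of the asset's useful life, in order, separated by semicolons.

$35,847; $35,847; $35,847; $35,847; $35,847; $35,847; $35,847

Depreciable base = $331,729 − $80,800 = $250,929.
Annual expense = $250,929 / 7 = $35,847.
End of year 1: book value $295,882.
End of year 2: book value $260,035.
End of year 3: book value $224,188.
End of year 4: book value $188,341.
End of year 5: book value $152,494.
End of year 6: book value $116,647.
End of year 7: book value $80,800.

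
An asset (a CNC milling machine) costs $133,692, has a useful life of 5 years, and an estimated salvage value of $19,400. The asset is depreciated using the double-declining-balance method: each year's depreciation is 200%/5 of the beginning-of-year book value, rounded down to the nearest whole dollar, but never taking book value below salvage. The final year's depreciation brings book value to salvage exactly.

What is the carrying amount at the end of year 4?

Depreciable base = $133,692 − $19,400 = $114,292.
Year 1: ⌊$133,692 × 200%/5⌋ = $53,476. Book value $80,216.
Year 2: ⌊$80,216 × 200%/5⌋ = $32,086. Book value $48,130.
Year 3: ⌊$48,130 × 200%/5⌋ = $19,252. Book value $28,878.
Year 4: ⌊$28,878 × 200%/5⌋ = $11,551, capped at $9,478. Book value $19,400.

$19,400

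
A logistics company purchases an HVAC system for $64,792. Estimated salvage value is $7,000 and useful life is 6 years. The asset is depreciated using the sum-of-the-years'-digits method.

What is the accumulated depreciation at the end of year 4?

$49,536

Depreciable base = $64,792 − $7,000 = $57,792.
Sum of the years' digits = 6+5+4+3+2+1 = 21.
Year 1: $57,792 × 6/21 = $16,512. Book value $48,280.
Year 2: $57,792 × 5/21 = $13,760. Book value $34,520.
Year 3: $57,792 × 4/21 = $11,008. Book value $23,512.
Year 4: $57,792 × 3/21 = $8,256. Book value $15,256.
Accumulated through year 4 = $64,792 − $15,256 = $49,536.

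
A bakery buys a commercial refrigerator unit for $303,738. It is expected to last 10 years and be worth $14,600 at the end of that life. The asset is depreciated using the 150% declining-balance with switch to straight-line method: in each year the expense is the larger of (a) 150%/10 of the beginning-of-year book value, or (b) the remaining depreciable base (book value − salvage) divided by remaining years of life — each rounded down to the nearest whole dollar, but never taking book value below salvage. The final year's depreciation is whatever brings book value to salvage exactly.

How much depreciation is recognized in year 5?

$23,992

Depreciable base = $303,738 − $14,600 = $289,138.
Year 1: DB = ⌊$303,738 × 150%/10⌋ = $45,560; SL = ⌊$289,138/10⌋ = $28,913 → take DB $45,560. Book value $258,178.
Year 2: DB = ⌊$258,178 × 150%/10⌋ = $38,726; SL = ⌊$243,578/9⌋ = $27,064 → take DB $38,726. Book value $219,452.
Year 3: DB = ⌊$219,452 × 150%/10⌋ = $32,917; SL = ⌊$204,852/8⌋ = $25,606 → take DB $32,917. Book value $186,535.
Year 4: DB = ⌊$186,535 × 150%/10⌋ = $27,980; SL = ⌊$171,935/7⌋ = $24,562 → take DB $27,980. Book value $158,555.
Year 5: DB = ⌊$158,555 × 150%/10⌋ = $23,783; SL = ⌊$143,955/6⌋ = $23,992 → take SL $23,992. Book value $134,563.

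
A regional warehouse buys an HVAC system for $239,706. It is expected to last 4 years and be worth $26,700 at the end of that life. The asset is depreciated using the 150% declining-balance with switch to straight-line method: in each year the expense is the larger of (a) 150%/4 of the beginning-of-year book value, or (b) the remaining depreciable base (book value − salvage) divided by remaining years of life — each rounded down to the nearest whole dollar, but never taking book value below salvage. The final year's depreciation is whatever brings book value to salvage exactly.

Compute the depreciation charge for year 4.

Depreciable base = $239,706 − $26,700 = $213,006.
Year 1: DB = ⌊$239,706 × 150%/4⌋ = $89,889; SL = ⌊$213,006/4⌋ = $53,251 → take DB $89,889. Book value $149,817.
Year 2: DB = ⌊$149,817 × 150%/4⌋ = $56,181; SL = ⌊$123,117/3⌋ = $41,039 → take DB $56,181. Book value $93,636.
Year 3: DB = ⌊$93,636 × 150%/4⌋ = $35,113; SL = ⌊$66,936/2⌋ = $33,468 → take DB $35,113. Book value $58,523.
Year 4 (final): $58,523 − $26,700 = $31,823. Book value $26,700.

$31,823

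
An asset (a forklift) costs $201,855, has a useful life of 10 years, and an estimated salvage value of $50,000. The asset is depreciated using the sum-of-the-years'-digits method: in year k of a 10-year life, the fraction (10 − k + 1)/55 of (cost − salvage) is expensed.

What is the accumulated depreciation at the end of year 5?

Depreciable base = $201,855 − $50,000 = $151,855.
Sum of the years' digits = 10+9+8+7+6+5+4+3+2+1 = 55.
Year 1: $151,855 × 10/55 = $27,610. Book value $174,245.
Year 2: $151,855 × 9/55 = $24,849. Book value $149,396.
Year 3: $151,855 × 8/55 = $22,088. Book value $127,308.
Year 4: $151,855 × 7/55 = $19,327. Book value $107,981.
Year 5: $151,855 × 6/55 = $16,566. Book value $91,415.
Accumulated through year 5 = $201,855 − $91,415 = $110,440.

$110,440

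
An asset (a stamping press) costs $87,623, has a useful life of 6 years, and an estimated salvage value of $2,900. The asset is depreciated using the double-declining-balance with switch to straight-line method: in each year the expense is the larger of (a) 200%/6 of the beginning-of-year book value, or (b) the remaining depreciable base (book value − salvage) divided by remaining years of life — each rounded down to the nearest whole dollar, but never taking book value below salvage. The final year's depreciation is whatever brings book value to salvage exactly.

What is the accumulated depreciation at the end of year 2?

Depreciable base = $87,623 − $2,900 = $84,723.
Year 1: DB = ⌊$87,623 × 200%/6⌋ = $29,207; SL = ⌊$84,723/6⌋ = $14,120 → take DB $29,207. Book value $58,416.
Year 2: DB = ⌊$58,416 × 200%/6⌋ = $19,472; SL = ⌊$55,516/5⌋ = $11,103 → take DB $19,472. Book value $38,944.
Accumulated through year 2 = $87,623 − $38,944 = $48,679.

$48,679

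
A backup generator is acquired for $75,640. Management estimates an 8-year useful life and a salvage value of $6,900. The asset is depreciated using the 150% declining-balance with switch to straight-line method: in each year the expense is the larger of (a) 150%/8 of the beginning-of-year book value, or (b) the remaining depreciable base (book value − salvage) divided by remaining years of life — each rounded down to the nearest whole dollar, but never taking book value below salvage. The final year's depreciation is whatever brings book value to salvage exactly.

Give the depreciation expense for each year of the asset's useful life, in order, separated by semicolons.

$14,182; $11,523; $9,362; $7,607; $6,516; $6,516; $6,517; $6,517

Depreciable base = $75,640 − $6,900 = $68,740.
Year 1: DB = ⌊$75,640 × 150%/8⌋ = $14,182; SL = ⌊$68,740/8⌋ = $8,592 → take DB $14,182. Book value $61,458.
Year 2: DB = ⌊$61,458 × 150%/8⌋ = $11,523; SL = ⌊$54,558/7⌋ = $7,794 → take DB $11,523. Book value $49,935.
Year 3: DB = ⌊$49,935 × 150%/8⌋ = $9,362; SL = ⌊$43,035/6⌋ = $7,172 → take DB $9,362. Book value $40,573.
Year 4: DB = ⌊$40,573 × 150%/8⌋ = $7,607; SL = ⌊$33,673/5⌋ = $6,734 → take DB $7,607. Book value $32,966.
Year 5: DB = ⌊$32,966 × 150%/8⌋ = $6,181; SL = ⌊$26,066/4⌋ = $6,516 → take SL $6,516. Book value $26,450.
Year 6: DB = ⌊$26,450 × 150%/8⌋ = $4,959; SL = ⌊$19,550/3⌋ = $6,516 → take SL $6,516. Book value $19,934.
Year 7: DB = ⌊$19,934 × 150%/8⌋ = $3,737; SL = ⌊$13,034/2⌋ = $6,517 → take SL $6,517. Book value $13,417.
Year 8 (final): $13,417 − $6,900 = $6,517. Book value $6,900.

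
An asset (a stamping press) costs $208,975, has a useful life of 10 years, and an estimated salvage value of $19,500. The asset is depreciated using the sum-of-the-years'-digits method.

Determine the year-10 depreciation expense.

Depreciable base = $208,975 − $19,500 = $189,475.
Sum of the years' digits = 10+9+8+7+6+5+4+3+2+1 = 55.
Year 1: $189,475 × 10/55 = $34,450. Book value $174,525.
Year 2: $189,475 × 9/55 = $31,005. Book value $143,520.
Year 3: $189,475 × 8/55 = $27,560. Book value $115,960.
Year 4: $189,475 × 7/55 = $24,115. Book value $91,845.
Year 5: $189,475 × 6/55 = $20,670. Book value $71,175.
Year 6: $189,475 × 5/55 = $17,225. Book value $53,950.
Year 7: $189,475 × 4/55 = $13,780. Book value $40,170.
Year 8: $189,475 × 3/55 = $10,335. Book value $29,835.
Year 9: $189,475 × 2/55 = $6,890. Book value $22,945.
Year 10: $189,475 × 1/55 = $3,445. Book value $19,500.

$3,445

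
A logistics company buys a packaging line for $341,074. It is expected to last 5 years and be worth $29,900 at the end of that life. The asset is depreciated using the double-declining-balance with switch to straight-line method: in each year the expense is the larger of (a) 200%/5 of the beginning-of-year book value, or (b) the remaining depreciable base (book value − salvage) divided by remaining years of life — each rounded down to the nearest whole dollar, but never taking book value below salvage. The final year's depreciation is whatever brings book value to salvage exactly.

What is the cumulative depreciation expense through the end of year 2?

$218,287

Depreciable base = $341,074 − $29,900 = $311,174.
Year 1: DB = ⌊$341,074 × 200%/5⌋ = $136,429; SL = ⌊$311,174/5⌋ = $62,234 → take DB $136,429. Book value $204,645.
Year 2: DB = ⌊$204,645 × 200%/5⌋ = $81,858; SL = ⌊$174,745/4⌋ = $43,686 → take DB $81,858. Book value $122,787.
Accumulated through year 2 = $341,074 − $122,787 = $218,287.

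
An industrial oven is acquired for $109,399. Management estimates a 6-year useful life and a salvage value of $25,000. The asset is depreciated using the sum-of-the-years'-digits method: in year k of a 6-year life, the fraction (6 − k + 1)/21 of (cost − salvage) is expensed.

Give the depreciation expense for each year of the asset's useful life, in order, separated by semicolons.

$24,114; $20,095; $16,076; $12,057; $8,038; $4,019

Depreciable base = $109,399 − $25,000 = $84,399.
Sum of the years' digits = 6+5+4+3+2+1 = 21.
Year 1: $84,399 × 6/21 = $24,114. Book value $85,285.
Year 2: $84,399 × 5/21 = $20,095. Book value $65,190.
Year 3: $84,399 × 4/21 = $16,076. Book value $49,114.
Year 4: $84,399 × 3/21 = $12,057. Book value $37,057.
Year 5: $84,399 × 2/21 = $8,038. Book value $29,019.
Year 6: $84,399 × 1/21 = $4,019. Book value $25,000.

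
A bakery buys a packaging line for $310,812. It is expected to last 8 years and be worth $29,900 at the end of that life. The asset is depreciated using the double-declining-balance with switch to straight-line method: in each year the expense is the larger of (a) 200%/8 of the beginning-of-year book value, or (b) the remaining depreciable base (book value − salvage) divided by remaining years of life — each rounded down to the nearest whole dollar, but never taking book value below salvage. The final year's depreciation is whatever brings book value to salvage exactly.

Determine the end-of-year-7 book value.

$41,490

Depreciable base = $310,812 − $29,900 = $280,912.
Year 1: DB = ⌊$310,812 × 200%/8⌋ = $77,703; SL = ⌊$280,912/8⌋ = $35,114 → take DB $77,703. Book value $233,109.
Year 2: DB = ⌊$233,109 × 200%/8⌋ = $58,277; SL = ⌊$203,209/7⌋ = $29,029 → take DB $58,277. Book value $174,832.
Year 3: DB = ⌊$174,832 × 200%/8⌋ = $43,708; SL = ⌊$144,932/6⌋ = $24,155 → take DB $43,708. Book value $131,124.
Year 4: DB = ⌊$131,124 × 200%/8⌋ = $32,781; SL = ⌊$101,224/5⌋ = $20,244 → take DB $32,781. Book value $98,343.
Year 5: DB = ⌊$98,343 × 200%/8⌋ = $24,585; SL = ⌊$68,443/4⌋ = $17,110 → take DB $24,585. Book value $73,758.
Year 6: DB = ⌊$73,758 × 200%/8⌋ = $18,439; SL = ⌊$43,858/3⌋ = $14,619 → take DB $18,439. Book value $55,319.
Year 7: DB = ⌊$55,319 × 200%/8⌋ = $13,829; SL = ⌊$25,419/2⌋ = $12,709 → take DB $13,829. Book value $41,490.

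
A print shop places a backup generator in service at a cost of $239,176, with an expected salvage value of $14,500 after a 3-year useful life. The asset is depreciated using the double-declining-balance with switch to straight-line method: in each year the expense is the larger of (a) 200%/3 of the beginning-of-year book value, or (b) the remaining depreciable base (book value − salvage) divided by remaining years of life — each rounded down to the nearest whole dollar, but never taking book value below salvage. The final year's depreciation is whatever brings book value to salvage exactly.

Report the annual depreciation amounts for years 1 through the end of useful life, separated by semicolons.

$159,450; $53,150; $12,076

Depreciable base = $239,176 − $14,500 = $224,676.
Year 1: DB = ⌊$239,176 × 200%/3⌋ = $159,450; SL = ⌊$224,676/3⌋ = $74,892 → take DB $159,450. Book value $79,726.
Year 2: DB = ⌊$79,726 × 200%/3⌋ = $53,150; SL = ⌊$65,226/2⌋ = $32,613 → take DB $53,150. Book value $26,576.
Year 3 (final): $26,576 − $14,500 = $12,076. Book value $14,500.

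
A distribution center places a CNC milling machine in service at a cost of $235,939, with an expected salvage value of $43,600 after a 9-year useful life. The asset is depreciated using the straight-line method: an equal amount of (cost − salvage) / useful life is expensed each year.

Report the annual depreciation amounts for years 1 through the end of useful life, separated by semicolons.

Depreciable base = $235,939 − $43,600 = $192,339.
Annual expense = $192,339 / 9 = $21,371.
End of year 1: book value $214,568.
End of year 2: book value $193,197.
End of year 3: book value $171,826.
End of year 4: book value $150,455.
End of year 5: book value $129,084.
End of year 6: book value $107,713.
End of year 7: book value $86,342.
End of year 8: book value $64,971.
End of year 9: book value $43,600.

$21,371; $21,371; $21,371; $21,371; $21,371; $21,371; $21,371; $21,371; $21,371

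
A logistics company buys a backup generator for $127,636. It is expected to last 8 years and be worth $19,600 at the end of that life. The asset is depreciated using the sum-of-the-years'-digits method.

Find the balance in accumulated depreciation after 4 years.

Depreciable base = $127,636 − $19,600 = $108,036.
Sum of the years' digits = 8+7+6+5+4+3+2+1 = 36.
Year 1: $108,036 × 8/36 = $24,008. Book value $103,628.
Year 2: $108,036 × 7/36 = $21,007. Book value $82,621.
Year 3: $108,036 × 6/36 = $18,006. Book value $64,615.
Year 4: $108,036 × 5/36 = $15,005. Book value $49,610.
Accumulated through year 4 = $127,636 − $49,610 = $78,026.

$78,026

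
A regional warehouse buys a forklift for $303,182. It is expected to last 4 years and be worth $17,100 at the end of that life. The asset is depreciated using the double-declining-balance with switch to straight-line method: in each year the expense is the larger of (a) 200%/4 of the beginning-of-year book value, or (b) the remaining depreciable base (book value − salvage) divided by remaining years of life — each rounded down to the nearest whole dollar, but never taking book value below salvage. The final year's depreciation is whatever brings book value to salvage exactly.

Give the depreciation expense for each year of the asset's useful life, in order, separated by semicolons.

$151,591; $75,795; $37,898; $20,798

Depreciable base = $303,182 − $17,100 = $286,082.
Year 1: DB = ⌊$303,182 × 200%/4⌋ = $151,591; SL = ⌊$286,082/4⌋ = $71,520 → take DB $151,591. Book value $151,591.
Year 2: DB = ⌊$151,591 × 200%/4⌋ = $75,795; SL = ⌊$134,491/3⌋ = $44,830 → take DB $75,795. Book value $75,796.
Year 3: DB = ⌊$75,796 × 200%/4⌋ = $37,898; SL = ⌊$58,696/2⌋ = $29,348 → take DB $37,898. Book value $37,898.
Year 4 (final): $37,898 − $17,100 = $20,798. Book value $17,100.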